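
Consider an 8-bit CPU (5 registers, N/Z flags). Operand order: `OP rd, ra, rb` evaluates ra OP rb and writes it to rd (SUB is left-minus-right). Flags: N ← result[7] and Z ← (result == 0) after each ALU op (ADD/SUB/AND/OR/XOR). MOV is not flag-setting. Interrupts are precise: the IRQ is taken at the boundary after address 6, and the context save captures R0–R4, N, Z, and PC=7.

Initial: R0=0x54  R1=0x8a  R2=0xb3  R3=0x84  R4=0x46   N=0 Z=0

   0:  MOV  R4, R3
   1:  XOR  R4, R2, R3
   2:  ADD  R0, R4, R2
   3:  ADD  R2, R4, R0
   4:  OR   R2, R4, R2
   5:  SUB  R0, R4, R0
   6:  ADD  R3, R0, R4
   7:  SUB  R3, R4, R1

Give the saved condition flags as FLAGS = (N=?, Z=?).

FLAGS = (N=1, Z=0)

after  0: R0=0x54 R1=0x8a R2=0xb3 R3=0x84 R4=0x84  N=0 Z=0
after  1: R0=0x54 R1=0x8a R2=0xb3 R3=0x84 R4=0x37  N=0 Z=0
after  2: R0=0xea R1=0x8a R2=0xb3 R3=0x84 R4=0x37  N=1 Z=0
after  3: R0=0xea R1=0x8a R2=0x21 R3=0x84 R4=0x37  N=0 Z=0
after  4: R0=0xea R1=0x8a R2=0x37 R3=0x84 R4=0x37  N=0 Z=0
after  5: R0=0x4d R1=0x8a R2=0x37 R3=0x84 R4=0x37  N=0 Z=0
after  6: R0=0x4d R1=0x8a R2=0x37 R3=0x84 R4=0x37  N=1 Z=0
-- IRQ taken; context saved, return-PC = 7 --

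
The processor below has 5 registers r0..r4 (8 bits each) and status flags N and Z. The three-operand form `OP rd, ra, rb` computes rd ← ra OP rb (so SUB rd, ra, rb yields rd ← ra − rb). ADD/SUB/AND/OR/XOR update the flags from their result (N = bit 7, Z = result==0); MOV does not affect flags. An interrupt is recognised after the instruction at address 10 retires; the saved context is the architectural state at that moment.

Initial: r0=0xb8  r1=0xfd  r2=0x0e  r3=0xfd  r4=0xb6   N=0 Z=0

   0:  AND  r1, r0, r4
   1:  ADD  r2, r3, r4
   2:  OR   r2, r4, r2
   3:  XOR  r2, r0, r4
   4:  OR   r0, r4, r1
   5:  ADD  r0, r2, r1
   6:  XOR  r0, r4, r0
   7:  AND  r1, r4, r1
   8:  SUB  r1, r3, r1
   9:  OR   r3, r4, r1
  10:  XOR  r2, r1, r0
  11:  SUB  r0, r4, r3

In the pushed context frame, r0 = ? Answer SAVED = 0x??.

after  0: r0=0xb8 r1=0xb0 r2=0x0e r3=0xfd r4=0xb6  N=1 Z=0
after  1: r0=0xb8 r1=0xb0 r2=0xb3 r3=0xfd r4=0xb6  N=1 Z=0
after  2: r0=0xb8 r1=0xb0 r2=0xb7 r3=0xfd r4=0xb6  N=1 Z=0
after  3: r0=0xb8 r1=0xb0 r2=0x0e r3=0xfd r4=0xb6  N=0 Z=0
after  4: r0=0xb6 r1=0xb0 r2=0x0e r3=0xfd r4=0xb6  N=1 Z=0
after  5: r0=0xbe r1=0xb0 r2=0x0e r3=0xfd r4=0xb6  N=1 Z=0
after  6: r0=0x08 r1=0xb0 r2=0x0e r3=0xfd r4=0xb6  N=0 Z=0
after  7: r0=0x08 r1=0xb0 r2=0x0e r3=0xfd r4=0xb6  N=1 Z=0
after  8: r0=0x08 r1=0x4d r2=0x0e r3=0xfd r4=0xb6  N=0 Z=0
after  9: r0=0x08 r1=0x4d r2=0x0e r3=0xff r4=0xb6  N=1 Z=0
after 10: r0=0x08 r1=0x4d r2=0x45 r3=0xff r4=0xb6  N=0 Z=0
-- IRQ taken; context saved, return-PC = 11 --

SAVED = 0x08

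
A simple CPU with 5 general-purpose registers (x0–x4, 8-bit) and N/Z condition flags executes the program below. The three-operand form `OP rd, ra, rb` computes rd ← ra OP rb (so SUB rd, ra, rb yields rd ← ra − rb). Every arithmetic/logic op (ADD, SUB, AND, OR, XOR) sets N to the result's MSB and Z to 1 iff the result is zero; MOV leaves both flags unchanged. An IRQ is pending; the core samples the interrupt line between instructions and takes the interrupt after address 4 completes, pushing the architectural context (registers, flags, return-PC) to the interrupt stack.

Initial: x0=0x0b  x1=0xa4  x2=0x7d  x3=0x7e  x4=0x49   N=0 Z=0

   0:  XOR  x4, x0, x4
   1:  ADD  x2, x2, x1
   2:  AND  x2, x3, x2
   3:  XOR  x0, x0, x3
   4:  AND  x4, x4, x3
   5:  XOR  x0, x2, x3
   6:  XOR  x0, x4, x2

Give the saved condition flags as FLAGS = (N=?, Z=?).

FLAGS = (N=0, Z=0)

after  0: x0=0x0b x1=0xa4 x2=0x7d x3=0x7e x4=0x42  N=0 Z=0
after  1: x0=0x0b x1=0xa4 x2=0x21 x3=0x7e x4=0x42  N=0 Z=0
after  2: x0=0x0b x1=0xa4 x2=0x20 x3=0x7e x4=0x42  N=0 Z=0
after  3: x0=0x75 x1=0xa4 x2=0x20 x3=0x7e x4=0x42  N=0 Z=0
after  4: x0=0x75 x1=0xa4 x2=0x20 x3=0x7e x4=0x42  N=0 Z=0
-- IRQ taken; context saved, return-PC = 5 --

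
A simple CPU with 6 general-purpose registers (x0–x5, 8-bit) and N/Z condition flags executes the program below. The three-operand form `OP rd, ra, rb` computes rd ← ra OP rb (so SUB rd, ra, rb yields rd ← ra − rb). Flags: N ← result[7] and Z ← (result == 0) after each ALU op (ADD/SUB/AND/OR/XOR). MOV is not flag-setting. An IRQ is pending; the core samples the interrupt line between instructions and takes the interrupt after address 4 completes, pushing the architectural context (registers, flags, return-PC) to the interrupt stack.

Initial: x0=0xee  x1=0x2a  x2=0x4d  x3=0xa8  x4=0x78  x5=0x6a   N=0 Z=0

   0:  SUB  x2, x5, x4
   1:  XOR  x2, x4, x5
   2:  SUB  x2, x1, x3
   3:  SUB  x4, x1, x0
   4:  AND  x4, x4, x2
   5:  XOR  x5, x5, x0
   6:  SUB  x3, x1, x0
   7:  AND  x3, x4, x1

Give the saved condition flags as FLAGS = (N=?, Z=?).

FLAGS = (N=0, Z=1)

after  0: x0=0xee x1=0x2a x2=0xf2 x3=0xa8 x4=0x78 x5=0x6a  N=1 Z=0
after  1: x0=0xee x1=0x2a x2=0x12 x3=0xa8 x4=0x78 x5=0x6a  N=0 Z=0
after  2: x0=0xee x1=0x2a x2=0x82 x3=0xa8 x4=0x78 x5=0x6a  N=1 Z=0
after  3: x0=0xee x1=0x2a x2=0x82 x3=0xa8 x4=0x3c x5=0x6a  N=0 Z=0
after  4: x0=0xee x1=0x2a x2=0x82 x3=0xa8 x4=0x00 x5=0x6a  N=0 Z=1
-- IRQ taken; context saved, return-PC = 5 --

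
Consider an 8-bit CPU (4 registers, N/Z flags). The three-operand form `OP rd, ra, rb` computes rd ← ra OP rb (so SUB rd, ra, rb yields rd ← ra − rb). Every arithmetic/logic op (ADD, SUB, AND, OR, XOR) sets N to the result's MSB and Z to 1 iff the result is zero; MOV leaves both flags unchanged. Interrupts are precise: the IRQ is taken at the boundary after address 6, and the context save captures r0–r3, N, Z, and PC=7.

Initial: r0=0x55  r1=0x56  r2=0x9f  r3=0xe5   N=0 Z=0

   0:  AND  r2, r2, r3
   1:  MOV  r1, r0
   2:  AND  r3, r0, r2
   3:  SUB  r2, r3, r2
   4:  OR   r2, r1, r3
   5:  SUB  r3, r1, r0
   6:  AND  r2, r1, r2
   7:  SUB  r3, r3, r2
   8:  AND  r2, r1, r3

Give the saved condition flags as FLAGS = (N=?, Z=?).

after  0: r0=0x55 r1=0x56 r2=0x85 r3=0xe5  N=1 Z=0
after  1: r0=0x55 r1=0x55 r2=0x85 r3=0xe5  N=1 Z=0
after  2: r0=0x55 r1=0x55 r2=0x85 r3=0x05  N=0 Z=0
after  3: r0=0x55 r1=0x55 r2=0x80 r3=0x05  N=1 Z=0
after  4: r0=0x55 r1=0x55 r2=0x55 r3=0x05  N=0 Z=0
after  5: r0=0x55 r1=0x55 r2=0x55 r3=0x00  N=0 Z=1
after  6: r0=0x55 r1=0x55 r2=0x55 r3=0x00  N=0 Z=0
-- IRQ taken; context saved, return-PC = 7 --

FLAGS = (N=0, Z=0)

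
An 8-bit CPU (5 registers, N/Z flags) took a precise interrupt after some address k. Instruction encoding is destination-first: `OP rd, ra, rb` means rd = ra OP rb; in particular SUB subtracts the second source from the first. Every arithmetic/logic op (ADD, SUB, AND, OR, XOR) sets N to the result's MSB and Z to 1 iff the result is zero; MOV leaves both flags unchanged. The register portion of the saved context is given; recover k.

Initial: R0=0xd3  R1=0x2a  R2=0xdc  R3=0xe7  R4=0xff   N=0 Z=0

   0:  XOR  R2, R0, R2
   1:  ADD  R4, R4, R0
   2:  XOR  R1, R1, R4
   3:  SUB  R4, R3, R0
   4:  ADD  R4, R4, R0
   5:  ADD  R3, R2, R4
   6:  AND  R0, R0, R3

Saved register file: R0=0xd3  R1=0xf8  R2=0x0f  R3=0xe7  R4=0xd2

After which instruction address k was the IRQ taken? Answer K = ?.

after  0: R0=0xd3 R1=0x2a R2=0x0f R3=0xe7 R4=0xff  N=0 Z=0
after  1: R0=0xd3 R1=0x2a R2=0x0f R3=0xe7 R4=0xd2  N=1 Z=0
after  2: R0=0xd3 R1=0xf8 R2=0x0f R3=0xe7 R4=0xd2  N=1 Z=0
-- IRQ taken; context saved, return-PC = 3 --

K = 2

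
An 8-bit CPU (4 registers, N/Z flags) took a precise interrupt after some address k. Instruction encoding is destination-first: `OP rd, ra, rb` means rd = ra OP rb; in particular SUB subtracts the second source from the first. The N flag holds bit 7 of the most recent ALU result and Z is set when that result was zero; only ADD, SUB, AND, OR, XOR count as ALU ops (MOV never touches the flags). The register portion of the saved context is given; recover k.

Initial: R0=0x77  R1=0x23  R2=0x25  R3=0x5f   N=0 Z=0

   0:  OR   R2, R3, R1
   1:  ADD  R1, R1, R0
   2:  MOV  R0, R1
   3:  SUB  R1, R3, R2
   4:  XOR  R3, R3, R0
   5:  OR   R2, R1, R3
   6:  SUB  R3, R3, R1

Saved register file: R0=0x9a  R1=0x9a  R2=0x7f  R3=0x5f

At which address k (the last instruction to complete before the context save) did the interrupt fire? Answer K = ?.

after  0: R0=0x77 R1=0x23 R2=0x7f R3=0x5f  N=0 Z=0
after  1: R0=0x77 R1=0x9a R2=0x7f R3=0x5f  N=1 Z=0
after  2: R0=0x9a R1=0x9a R2=0x7f R3=0x5f  N=1 Z=0
-- IRQ taken; context saved, return-PC = 3 --

K = 2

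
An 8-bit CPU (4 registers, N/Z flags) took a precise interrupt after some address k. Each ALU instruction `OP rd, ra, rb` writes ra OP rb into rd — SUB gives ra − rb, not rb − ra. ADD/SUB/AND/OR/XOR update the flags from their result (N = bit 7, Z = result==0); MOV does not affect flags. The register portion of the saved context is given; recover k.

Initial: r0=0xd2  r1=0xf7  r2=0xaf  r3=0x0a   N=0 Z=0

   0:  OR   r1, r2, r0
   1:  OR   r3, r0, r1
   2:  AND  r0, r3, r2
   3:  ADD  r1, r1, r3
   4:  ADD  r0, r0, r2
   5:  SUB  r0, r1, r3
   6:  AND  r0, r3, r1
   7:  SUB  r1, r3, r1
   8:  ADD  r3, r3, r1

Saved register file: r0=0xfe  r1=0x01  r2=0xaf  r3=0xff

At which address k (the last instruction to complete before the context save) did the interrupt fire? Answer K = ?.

K = 7

after  0: r0=0xd2 r1=0xff r2=0xaf r3=0x0a  N=1 Z=0
after  1: r0=0xd2 r1=0xff r2=0xaf r3=0xff  N=1 Z=0
after  2: r0=0xaf r1=0xff r2=0xaf r3=0xff  N=1 Z=0
after  3: r0=0xaf r1=0xfe r2=0xaf r3=0xff  N=1 Z=0
after  4: r0=0x5e r1=0xfe r2=0xaf r3=0xff  N=0 Z=0
after  5: r0=0xff r1=0xfe r2=0xaf r3=0xff  N=1 Z=0
after  6: r0=0xfe r1=0xfe r2=0xaf r3=0xff  N=1 Z=0
after  7: r0=0xfe r1=0x01 r2=0xaf r3=0xff  N=0 Z=0
-- IRQ taken; context saved, return-PC = 8 --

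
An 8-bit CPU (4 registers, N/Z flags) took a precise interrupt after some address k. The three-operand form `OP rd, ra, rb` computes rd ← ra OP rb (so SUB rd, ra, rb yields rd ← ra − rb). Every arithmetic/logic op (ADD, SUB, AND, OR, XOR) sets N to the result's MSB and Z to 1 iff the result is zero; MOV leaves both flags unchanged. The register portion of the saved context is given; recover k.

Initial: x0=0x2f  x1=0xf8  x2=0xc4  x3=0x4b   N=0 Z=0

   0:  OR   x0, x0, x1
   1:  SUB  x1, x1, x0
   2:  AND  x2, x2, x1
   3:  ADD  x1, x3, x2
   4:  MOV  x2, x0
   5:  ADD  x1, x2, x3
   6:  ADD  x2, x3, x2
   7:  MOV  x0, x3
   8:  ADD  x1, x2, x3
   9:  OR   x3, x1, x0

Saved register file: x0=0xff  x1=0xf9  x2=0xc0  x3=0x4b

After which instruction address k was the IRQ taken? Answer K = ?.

after  0: x0=0xff x1=0xf8 x2=0xc4 x3=0x4b  N=1 Z=0
after  1: x0=0xff x1=0xf9 x2=0xc4 x3=0x4b  N=1 Z=0
after  2: x0=0xff x1=0xf9 x2=0xc0 x3=0x4b  N=1 Z=0
-- IRQ taken; context saved, return-PC = 3 --

K = 2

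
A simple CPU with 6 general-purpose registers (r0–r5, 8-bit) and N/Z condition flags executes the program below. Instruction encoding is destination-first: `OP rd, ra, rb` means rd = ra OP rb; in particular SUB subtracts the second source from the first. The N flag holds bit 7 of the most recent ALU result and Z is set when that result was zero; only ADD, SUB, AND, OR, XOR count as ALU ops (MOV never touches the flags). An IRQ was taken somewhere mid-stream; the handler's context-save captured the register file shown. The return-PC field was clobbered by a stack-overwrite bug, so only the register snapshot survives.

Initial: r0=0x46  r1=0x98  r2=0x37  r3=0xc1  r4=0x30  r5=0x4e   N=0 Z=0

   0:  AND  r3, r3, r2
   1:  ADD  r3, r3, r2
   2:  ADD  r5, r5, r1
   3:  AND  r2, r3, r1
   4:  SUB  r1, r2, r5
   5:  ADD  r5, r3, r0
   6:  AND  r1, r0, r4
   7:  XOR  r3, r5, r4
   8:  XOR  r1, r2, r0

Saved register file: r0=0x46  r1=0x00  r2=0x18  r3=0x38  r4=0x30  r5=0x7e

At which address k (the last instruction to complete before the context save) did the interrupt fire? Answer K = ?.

after  0: r0=0x46 r1=0x98 r2=0x37 r3=0x01 r4=0x30 r5=0x4e  N=0 Z=0
after  1: r0=0x46 r1=0x98 r2=0x37 r3=0x38 r4=0x30 r5=0x4e  N=0 Z=0
after  2: r0=0x46 r1=0x98 r2=0x37 r3=0x38 r4=0x30 r5=0xe6  N=1 Z=0
after  3: r0=0x46 r1=0x98 r2=0x18 r3=0x38 r4=0x30 r5=0xe6  N=0 Z=0
after  4: r0=0x46 r1=0x32 r2=0x18 r3=0x38 r4=0x30 r5=0xe6  N=0 Z=0
after  5: r0=0x46 r1=0x32 r2=0x18 r3=0x38 r4=0x30 r5=0x7e  N=0 Z=0
after  6: r0=0x46 r1=0x00 r2=0x18 r3=0x38 r4=0x30 r5=0x7e  N=0 Z=1
-- IRQ taken; context saved, return-PC = 7 --

K = 6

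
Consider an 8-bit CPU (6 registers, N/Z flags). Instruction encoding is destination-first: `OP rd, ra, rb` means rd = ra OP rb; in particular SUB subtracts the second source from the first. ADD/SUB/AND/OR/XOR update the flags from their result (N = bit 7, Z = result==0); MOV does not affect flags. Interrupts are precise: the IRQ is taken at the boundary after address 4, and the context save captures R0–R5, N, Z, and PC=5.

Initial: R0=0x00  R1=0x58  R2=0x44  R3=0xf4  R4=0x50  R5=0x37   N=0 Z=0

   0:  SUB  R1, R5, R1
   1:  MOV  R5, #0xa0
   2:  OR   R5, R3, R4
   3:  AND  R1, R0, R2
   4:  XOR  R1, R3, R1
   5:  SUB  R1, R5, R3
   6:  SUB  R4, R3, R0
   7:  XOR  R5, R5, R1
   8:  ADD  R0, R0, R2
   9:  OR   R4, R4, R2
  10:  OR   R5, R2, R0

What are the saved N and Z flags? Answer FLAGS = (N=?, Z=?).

after  0: R0=0x00 R1=0xdf R2=0x44 R3=0xf4 R4=0x50 R5=0x37  N=1 Z=0
after  1: R0=0x00 R1=0xdf R2=0x44 R3=0xf4 R4=0x50 R5=0xa0  N=1 Z=0
after  2: R0=0x00 R1=0xdf R2=0x44 R3=0xf4 R4=0x50 R5=0xf4  N=1 Z=0
after  3: R0=0x00 R1=0x00 R2=0x44 R3=0xf4 R4=0x50 R5=0xf4  N=0 Z=1
after  4: R0=0x00 R1=0xf4 R2=0x44 R3=0xf4 R4=0x50 R5=0xf4  N=1 Z=0
-- IRQ taken; context saved, return-PC = 5 --

FLAGS = (N=1, Z=0)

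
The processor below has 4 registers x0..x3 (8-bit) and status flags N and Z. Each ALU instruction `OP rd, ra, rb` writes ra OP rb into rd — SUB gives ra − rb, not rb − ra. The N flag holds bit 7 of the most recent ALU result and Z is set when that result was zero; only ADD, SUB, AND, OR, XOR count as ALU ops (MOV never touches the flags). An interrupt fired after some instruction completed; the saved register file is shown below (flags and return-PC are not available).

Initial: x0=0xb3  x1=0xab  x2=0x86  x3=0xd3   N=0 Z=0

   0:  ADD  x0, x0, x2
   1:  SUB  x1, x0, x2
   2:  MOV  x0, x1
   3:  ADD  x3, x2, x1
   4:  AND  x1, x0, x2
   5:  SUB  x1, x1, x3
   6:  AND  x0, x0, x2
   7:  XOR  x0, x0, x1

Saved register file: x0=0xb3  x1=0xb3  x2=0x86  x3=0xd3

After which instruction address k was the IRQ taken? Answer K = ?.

K = 2

after  0: x0=0x39 x1=0xab x2=0x86 x3=0xd3  N=0 Z=0
after  1: x0=0x39 x1=0xb3 x2=0x86 x3=0xd3  N=1 Z=0
after  2: x0=0xb3 x1=0xb3 x2=0x86 x3=0xd3  N=1 Z=0
-- IRQ taken; context saved, return-PC = 3 --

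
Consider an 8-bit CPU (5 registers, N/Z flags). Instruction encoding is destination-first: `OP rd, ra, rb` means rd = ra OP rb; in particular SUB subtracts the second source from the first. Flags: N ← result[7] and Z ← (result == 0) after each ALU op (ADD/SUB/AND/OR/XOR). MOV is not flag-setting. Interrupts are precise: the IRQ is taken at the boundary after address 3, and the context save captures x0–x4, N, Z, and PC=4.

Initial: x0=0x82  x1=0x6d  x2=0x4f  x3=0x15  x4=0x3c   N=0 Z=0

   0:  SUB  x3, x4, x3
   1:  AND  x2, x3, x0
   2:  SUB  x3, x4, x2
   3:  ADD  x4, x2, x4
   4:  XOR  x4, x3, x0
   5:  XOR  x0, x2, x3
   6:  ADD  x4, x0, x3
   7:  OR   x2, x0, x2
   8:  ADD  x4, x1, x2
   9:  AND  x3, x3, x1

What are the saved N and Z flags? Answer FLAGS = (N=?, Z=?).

after  0: x0=0x82 x1=0x6d x2=0x4f x3=0x27 x4=0x3c  N=0 Z=0
after  1: x0=0x82 x1=0x6d x2=0x02 x3=0x27 x4=0x3c  N=0 Z=0
after  2: x0=0x82 x1=0x6d x2=0x02 x3=0x3a x4=0x3c  N=0 Z=0
after  3: x0=0x82 x1=0x6d x2=0x02 x3=0x3a x4=0x3e  N=0 Z=0
-- IRQ taken; context saved, return-PC = 4 --

FLAGS = (N=0, Z=0)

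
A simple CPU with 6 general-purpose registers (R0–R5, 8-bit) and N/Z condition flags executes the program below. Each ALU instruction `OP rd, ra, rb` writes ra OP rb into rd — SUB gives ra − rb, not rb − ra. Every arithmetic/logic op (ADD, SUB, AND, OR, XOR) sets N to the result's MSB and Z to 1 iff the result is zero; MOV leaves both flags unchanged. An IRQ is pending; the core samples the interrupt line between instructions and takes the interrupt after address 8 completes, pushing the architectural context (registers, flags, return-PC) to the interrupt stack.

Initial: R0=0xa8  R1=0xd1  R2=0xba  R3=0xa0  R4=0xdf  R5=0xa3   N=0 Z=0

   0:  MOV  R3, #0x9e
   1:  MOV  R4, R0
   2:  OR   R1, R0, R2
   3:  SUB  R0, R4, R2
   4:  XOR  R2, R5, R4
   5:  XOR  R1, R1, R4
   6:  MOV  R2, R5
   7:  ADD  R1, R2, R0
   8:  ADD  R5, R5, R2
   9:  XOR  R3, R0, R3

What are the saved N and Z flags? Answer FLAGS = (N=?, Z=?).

FLAGS = (N=0, Z=0)

after  0: R0=0xa8 R1=0xd1 R2=0xba R3=0x9e R4=0xdf R5=0xa3  N=0 Z=0
after  1: R0=0xa8 R1=0xd1 R2=0xba R3=0x9e R4=0xa8 R5=0xa3  N=0 Z=0
after  2: R0=0xa8 R1=0xba R2=0xba R3=0x9e R4=0xa8 R5=0xa3  N=1 Z=0
after  3: R0=0xee R1=0xba R2=0xba R3=0x9e R4=0xa8 R5=0xa3  N=1 Z=0
after  4: R0=0xee R1=0xba R2=0x0b R3=0x9e R4=0xa8 R5=0xa3  N=0 Z=0
after  5: R0=0xee R1=0x12 R2=0x0b R3=0x9e R4=0xa8 R5=0xa3  N=0 Z=0
after  6: R0=0xee R1=0x12 R2=0xa3 R3=0x9e R4=0xa8 R5=0xa3  N=0 Z=0
after  7: R0=0xee R1=0x91 R2=0xa3 R3=0x9e R4=0xa8 R5=0xa3  N=1 Z=0
after  8: R0=0xee R1=0x91 R2=0xa3 R3=0x9e R4=0xa8 R5=0x46  N=0 Z=0
-- IRQ taken; context saved, return-PC = 9 --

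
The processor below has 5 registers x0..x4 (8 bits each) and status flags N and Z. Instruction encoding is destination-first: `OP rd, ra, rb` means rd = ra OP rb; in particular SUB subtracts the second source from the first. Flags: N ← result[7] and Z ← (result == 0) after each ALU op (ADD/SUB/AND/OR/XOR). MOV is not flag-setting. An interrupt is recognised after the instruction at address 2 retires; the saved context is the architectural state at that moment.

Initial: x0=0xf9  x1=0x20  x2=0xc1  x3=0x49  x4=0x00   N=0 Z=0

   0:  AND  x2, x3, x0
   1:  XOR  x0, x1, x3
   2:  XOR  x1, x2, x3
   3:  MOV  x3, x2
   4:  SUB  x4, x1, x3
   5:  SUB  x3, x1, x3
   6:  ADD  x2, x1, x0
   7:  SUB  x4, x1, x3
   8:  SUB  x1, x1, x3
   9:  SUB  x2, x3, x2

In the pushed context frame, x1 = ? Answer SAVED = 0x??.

after  0: x0=0xf9 x1=0x20 x2=0x49 x3=0x49 x4=0x00  N=0 Z=0
after  1: x0=0x69 x1=0x20 x2=0x49 x3=0x49 x4=0x00  N=0 Z=0
after  2: x0=0x69 x1=0x00 x2=0x49 x3=0x49 x4=0x00  N=0 Z=1
-- IRQ taken; context saved, return-PC = 3 --

SAVED = 0x00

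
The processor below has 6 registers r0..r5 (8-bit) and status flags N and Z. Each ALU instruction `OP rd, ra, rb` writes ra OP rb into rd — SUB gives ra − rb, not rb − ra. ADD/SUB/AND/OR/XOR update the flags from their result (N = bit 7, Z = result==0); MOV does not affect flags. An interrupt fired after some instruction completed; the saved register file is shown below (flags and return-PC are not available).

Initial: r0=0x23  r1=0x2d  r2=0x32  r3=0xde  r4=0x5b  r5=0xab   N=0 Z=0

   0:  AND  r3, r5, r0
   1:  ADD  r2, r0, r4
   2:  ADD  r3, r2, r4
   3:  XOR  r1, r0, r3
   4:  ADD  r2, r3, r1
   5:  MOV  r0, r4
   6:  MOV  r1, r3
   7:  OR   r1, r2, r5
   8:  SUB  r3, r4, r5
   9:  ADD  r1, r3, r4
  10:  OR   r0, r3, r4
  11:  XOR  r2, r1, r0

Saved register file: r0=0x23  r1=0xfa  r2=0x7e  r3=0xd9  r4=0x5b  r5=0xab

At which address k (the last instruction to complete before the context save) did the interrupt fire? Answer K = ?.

after  0: r0=0x23 r1=0x2d r2=0x32 r3=0x23 r4=0x5b r5=0xab  N=0 Z=0
after  1: r0=0x23 r1=0x2d r2=0x7e r3=0x23 r4=0x5b r5=0xab  N=0 Z=0
after  2: r0=0x23 r1=0x2d r2=0x7e r3=0xd9 r4=0x5b r5=0xab  N=1 Z=0
after  3: r0=0x23 r1=0xfa r2=0x7e r3=0xd9 r4=0x5b r5=0xab  N=1 Z=0
-- IRQ taken; context saved, return-PC = 4 --

K = 3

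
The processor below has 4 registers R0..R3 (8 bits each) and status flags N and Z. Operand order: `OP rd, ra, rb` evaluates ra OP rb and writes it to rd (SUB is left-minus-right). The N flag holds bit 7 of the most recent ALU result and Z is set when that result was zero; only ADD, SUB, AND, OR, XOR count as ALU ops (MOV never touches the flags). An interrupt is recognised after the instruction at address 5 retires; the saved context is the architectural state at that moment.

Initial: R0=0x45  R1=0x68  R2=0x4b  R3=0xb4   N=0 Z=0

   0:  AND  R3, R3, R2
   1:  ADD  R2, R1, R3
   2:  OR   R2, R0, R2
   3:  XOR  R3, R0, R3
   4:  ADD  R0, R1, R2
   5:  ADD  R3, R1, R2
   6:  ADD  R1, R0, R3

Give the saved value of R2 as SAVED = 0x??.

SAVED = 0x6d

after  0: R0=0x45 R1=0x68 R2=0x4b R3=0x00  N=0 Z=1
after  1: R0=0x45 R1=0x68 R2=0x68 R3=0x00  N=0 Z=0
after  2: R0=0x45 R1=0x68 R2=0x6d R3=0x00  N=0 Z=0
after  3: R0=0x45 R1=0x68 R2=0x6d R3=0x45  N=0 Z=0
after  4: R0=0xd5 R1=0x68 R2=0x6d R3=0x45  N=1 Z=0
after  5: R0=0xd5 R1=0x68 R2=0x6d R3=0xd5  N=1 Z=0
-- IRQ taken; context saved, return-PC = 6 --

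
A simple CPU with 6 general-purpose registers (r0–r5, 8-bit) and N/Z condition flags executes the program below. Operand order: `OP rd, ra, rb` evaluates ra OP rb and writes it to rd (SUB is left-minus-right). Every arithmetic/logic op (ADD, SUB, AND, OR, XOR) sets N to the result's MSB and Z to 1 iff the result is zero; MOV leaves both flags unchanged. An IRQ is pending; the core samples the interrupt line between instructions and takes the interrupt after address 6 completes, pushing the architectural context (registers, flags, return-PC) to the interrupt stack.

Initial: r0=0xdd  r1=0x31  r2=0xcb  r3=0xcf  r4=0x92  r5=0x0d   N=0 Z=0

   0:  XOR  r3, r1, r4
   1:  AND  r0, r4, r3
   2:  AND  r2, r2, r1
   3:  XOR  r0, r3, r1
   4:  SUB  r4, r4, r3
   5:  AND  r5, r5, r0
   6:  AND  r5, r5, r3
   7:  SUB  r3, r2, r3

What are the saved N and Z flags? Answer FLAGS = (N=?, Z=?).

after  0: r0=0xdd r1=0x31 r2=0xcb r3=0xa3 r4=0x92 r5=0x0d  N=1 Z=0
after  1: r0=0x82 r1=0x31 r2=0xcb r3=0xa3 r4=0x92 r5=0x0d  N=1 Z=0
after  2: r0=0x82 r1=0x31 r2=0x01 r3=0xa3 r4=0x92 r5=0x0d  N=0 Z=0
after  3: r0=0x92 r1=0x31 r2=0x01 r3=0xa3 r4=0x92 r5=0x0d  N=1 Z=0
after  4: r0=0x92 r1=0x31 r2=0x01 r3=0xa3 r4=0xef r5=0x0d  N=1 Z=0
after  5: r0=0x92 r1=0x31 r2=0x01 r3=0xa3 r4=0xef r5=0x00  N=0 Z=1
after  6: r0=0x92 r1=0x31 r2=0x01 r3=0xa3 r4=0xef r5=0x00  N=0 Z=1
-- IRQ taken; context saved, return-PC = 7 --

FLAGS = (N=0, Z=1)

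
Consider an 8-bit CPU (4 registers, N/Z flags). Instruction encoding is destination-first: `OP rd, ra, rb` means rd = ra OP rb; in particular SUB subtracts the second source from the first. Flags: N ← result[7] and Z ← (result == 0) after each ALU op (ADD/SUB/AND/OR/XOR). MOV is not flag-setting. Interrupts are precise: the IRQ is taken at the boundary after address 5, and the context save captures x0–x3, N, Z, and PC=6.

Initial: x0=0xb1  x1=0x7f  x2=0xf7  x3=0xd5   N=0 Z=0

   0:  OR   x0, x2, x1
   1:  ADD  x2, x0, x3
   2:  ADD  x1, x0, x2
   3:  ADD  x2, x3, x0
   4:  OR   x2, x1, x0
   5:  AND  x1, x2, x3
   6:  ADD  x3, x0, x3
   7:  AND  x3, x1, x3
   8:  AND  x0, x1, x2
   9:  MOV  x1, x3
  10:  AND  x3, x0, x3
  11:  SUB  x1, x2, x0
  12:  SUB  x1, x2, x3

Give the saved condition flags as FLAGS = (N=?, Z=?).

FLAGS = (N=1, Z=0)

after  0: x0=0xff x1=0x7f x2=0xf7 x3=0xd5  N=1 Z=0
after  1: x0=0xff x1=0x7f x2=0xd4 x3=0xd5  N=1 Z=0
after  2: x0=0xff x1=0xd3 x2=0xd4 x3=0xd5  N=1 Z=0
after  3: x0=0xff x1=0xd3 x2=0xd4 x3=0xd5  N=1 Z=0
after  4: x0=0xff x1=0xd3 x2=0xff x3=0xd5  N=1 Z=0
after  5: x0=0xff x1=0xd5 x2=0xff x3=0xd5  N=1 Z=0
-- IRQ taken; context saved, return-PC = 6 --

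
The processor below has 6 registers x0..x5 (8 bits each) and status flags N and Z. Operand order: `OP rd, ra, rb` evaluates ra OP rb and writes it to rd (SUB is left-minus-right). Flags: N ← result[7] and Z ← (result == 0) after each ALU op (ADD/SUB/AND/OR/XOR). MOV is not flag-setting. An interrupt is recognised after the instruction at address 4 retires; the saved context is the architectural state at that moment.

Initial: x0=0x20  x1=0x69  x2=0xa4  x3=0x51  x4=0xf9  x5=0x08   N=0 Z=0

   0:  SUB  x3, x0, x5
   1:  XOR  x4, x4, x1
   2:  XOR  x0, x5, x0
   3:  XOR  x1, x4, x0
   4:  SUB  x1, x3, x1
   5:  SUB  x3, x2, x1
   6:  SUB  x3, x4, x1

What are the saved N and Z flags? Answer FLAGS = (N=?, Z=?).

after  0: x0=0x20 x1=0x69 x2=0xa4 x3=0x18 x4=0xf9 x5=0x08  N=0 Z=0
after  1: x0=0x20 x1=0x69 x2=0xa4 x3=0x18 x4=0x90 x5=0x08  N=1 Z=0
after  2: x0=0x28 x1=0x69 x2=0xa4 x3=0x18 x4=0x90 x5=0x08  N=0 Z=0
after  3: x0=0x28 x1=0xb8 x2=0xa4 x3=0x18 x4=0x90 x5=0x08  N=1 Z=0
after  4: x0=0x28 x1=0x60 x2=0xa4 x3=0x18 x4=0x90 x5=0x08  N=0 Z=0
-- IRQ taken; context saved, return-PC = 5 --

FLAGS = (N=0, Z=0)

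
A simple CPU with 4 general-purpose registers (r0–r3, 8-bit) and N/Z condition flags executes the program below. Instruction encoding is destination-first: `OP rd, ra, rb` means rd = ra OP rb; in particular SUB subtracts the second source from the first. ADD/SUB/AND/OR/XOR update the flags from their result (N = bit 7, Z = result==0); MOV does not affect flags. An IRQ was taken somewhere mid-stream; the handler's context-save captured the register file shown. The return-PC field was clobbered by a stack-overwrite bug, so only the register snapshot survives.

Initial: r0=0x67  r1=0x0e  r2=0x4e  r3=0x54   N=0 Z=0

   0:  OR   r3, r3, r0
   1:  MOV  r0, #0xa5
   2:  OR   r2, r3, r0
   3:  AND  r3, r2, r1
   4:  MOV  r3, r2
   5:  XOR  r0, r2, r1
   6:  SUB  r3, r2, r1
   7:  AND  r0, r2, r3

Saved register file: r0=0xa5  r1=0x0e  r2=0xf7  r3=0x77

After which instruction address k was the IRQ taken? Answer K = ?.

K = 2

after  0: r0=0x67 r1=0x0e r2=0x4e r3=0x77  N=0 Z=0
after  1: r0=0xa5 r1=0x0e r2=0x4e r3=0x77  N=0 Z=0
after  2: r0=0xa5 r1=0x0e r2=0xf7 r3=0x77  N=1 Z=0
-- IRQ taken; context saved, return-PC = 3 --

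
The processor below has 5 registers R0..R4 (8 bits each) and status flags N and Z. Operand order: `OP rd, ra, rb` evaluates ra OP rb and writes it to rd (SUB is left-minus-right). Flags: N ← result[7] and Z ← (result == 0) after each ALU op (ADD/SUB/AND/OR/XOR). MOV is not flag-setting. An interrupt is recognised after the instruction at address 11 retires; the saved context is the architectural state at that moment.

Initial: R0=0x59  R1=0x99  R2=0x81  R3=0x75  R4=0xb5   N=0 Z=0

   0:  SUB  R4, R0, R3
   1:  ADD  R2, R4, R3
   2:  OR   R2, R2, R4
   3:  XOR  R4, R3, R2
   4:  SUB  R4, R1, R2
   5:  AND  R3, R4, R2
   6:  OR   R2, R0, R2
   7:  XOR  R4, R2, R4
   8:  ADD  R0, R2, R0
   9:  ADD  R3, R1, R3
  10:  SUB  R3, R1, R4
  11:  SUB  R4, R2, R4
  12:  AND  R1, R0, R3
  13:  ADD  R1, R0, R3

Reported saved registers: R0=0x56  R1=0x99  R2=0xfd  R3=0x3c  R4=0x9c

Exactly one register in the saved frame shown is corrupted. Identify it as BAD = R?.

BAD = R3

after  0: R0=0x59 R1=0x99 R2=0x81 R3=0x75 R4=0xe4  N=1 Z=0
after  1: R0=0x59 R1=0x99 R2=0x59 R3=0x75 R4=0xe4  N=0 Z=0
after  2: R0=0x59 R1=0x99 R2=0xfd R3=0x75 R4=0xe4  N=1 Z=0
after  3: R0=0x59 R1=0x99 R2=0xfd R3=0x75 R4=0x88  N=1 Z=0
after  4: R0=0x59 R1=0x99 R2=0xfd R3=0x75 R4=0x9c  N=1 Z=0
after  5: R0=0x59 R1=0x99 R2=0xfd R3=0x9c R4=0x9c  N=1 Z=0
after  6: R0=0x59 R1=0x99 R2=0xfd R3=0x9c R4=0x9c  N=1 Z=0
after  7: R0=0x59 R1=0x99 R2=0xfd R3=0x9c R4=0x61  N=0 Z=0
after  8: R0=0x56 R1=0x99 R2=0xfd R3=0x9c R4=0x61  N=0 Z=0
after  9: R0=0x56 R1=0x99 R2=0xfd R3=0x35 R4=0x61  N=0 Z=0
after 10: R0=0x56 R1=0x99 R2=0xfd R3=0x38 R4=0x61  N=0 Z=0
after 11: R0=0x56 R1=0x99 R2=0xfd R3=0x38 R4=0x9c  N=1 Z=0
-- IRQ taken; context saved, return-PC = 12 --
mismatch: R3: reported 0x3c vs actual 0x38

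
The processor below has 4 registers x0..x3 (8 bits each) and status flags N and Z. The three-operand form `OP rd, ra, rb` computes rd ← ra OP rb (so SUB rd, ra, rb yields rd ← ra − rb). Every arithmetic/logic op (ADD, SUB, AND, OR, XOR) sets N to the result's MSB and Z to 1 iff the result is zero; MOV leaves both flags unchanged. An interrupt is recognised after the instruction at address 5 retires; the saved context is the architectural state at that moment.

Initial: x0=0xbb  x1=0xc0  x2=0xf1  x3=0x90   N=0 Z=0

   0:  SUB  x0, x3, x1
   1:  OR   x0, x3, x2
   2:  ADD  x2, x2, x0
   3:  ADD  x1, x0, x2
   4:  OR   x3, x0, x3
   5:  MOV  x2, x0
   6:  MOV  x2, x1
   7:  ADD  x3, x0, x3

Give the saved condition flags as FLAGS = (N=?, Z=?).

FLAGS = (N=1, Z=0)

after  0: x0=0xd0 x1=0xc0 x2=0xf1 x3=0x90  N=1 Z=0
after  1: x0=0xf1 x1=0xc0 x2=0xf1 x3=0x90  N=1 Z=0
after  2: x0=0xf1 x1=0xc0 x2=0xe2 x3=0x90  N=1 Z=0
after  3: x0=0xf1 x1=0xd3 x2=0xe2 x3=0x90  N=1 Z=0
after  4: x0=0xf1 x1=0xd3 x2=0xe2 x3=0xf1  N=1 Z=0
after  5: x0=0xf1 x1=0xd3 x2=0xf1 x3=0xf1  N=1 Z=0
-- IRQ taken; context saved, return-PC = 6 --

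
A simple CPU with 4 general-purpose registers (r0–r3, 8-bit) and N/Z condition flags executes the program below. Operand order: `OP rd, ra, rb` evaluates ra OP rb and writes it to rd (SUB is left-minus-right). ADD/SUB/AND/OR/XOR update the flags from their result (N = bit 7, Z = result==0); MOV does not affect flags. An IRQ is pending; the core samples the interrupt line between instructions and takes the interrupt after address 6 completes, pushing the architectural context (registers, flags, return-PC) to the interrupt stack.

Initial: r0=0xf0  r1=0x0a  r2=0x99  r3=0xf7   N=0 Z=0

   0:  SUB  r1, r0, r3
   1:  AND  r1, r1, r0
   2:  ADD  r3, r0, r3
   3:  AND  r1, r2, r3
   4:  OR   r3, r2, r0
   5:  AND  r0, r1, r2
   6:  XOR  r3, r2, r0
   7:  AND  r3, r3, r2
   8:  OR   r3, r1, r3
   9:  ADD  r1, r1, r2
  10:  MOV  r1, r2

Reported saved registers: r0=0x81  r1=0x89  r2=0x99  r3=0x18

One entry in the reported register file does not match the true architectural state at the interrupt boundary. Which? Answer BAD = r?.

after  0: r0=0xf0 r1=0xf9 r2=0x99 r3=0xf7  N=1 Z=0
after  1: r0=0xf0 r1=0xf0 r2=0x99 r3=0xf7  N=1 Z=0
after  2: r0=0xf0 r1=0xf0 r2=0x99 r3=0xe7  N=1 Z=0
after  3: r0=0xf0 r1=0x81 r2=0x99 r3=0xe7  N=1 Z=0
after  4: r0=0xf0 r1=0x81 r2=0x99 r3=0xf9  N=1 Z=0
after  5: r0=0x81 r1=0x81 r2=0x99 r3=0xf9  N=1 Z=0
after  6: r0=0x81 r1=0x81 r2=0x99 r3=0x18  N=0 Z=0
-- IRQ taken; context saved, return-PC = 7 --
mismatch: r1: reported 0x89 vs actual 0x81

BAD = r1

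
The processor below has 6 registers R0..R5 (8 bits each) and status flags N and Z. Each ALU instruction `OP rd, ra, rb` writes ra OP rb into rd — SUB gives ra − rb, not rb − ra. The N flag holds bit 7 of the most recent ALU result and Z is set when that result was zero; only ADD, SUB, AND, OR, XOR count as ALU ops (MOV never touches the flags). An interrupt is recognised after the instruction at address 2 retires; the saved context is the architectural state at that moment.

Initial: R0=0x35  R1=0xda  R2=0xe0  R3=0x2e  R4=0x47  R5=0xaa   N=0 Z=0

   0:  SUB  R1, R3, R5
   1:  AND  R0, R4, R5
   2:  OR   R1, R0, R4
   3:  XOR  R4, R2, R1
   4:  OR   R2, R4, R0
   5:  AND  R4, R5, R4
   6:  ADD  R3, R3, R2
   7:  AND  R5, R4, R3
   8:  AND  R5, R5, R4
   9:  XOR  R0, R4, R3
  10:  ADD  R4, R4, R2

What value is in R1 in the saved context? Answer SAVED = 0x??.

SAVED = 0x47

after  0: R0=0x35 R1=0x84 R2=0xe0 R3=0x2e R4=0x47 R5=0xaa  N=1 Z=0
after  1: R0=0x02 R1=0x84 R2=0xe0 R3=0x2e R4=0x47 R5=0xaa  N=0 Z=0
after  2: R0=0x02 R1=0x47 R2=0xe0 R3=0x2e R4=0x47 R5=0xaa  N=0 Z=0
-- IRQ taken; context saved, return-PC = 3 --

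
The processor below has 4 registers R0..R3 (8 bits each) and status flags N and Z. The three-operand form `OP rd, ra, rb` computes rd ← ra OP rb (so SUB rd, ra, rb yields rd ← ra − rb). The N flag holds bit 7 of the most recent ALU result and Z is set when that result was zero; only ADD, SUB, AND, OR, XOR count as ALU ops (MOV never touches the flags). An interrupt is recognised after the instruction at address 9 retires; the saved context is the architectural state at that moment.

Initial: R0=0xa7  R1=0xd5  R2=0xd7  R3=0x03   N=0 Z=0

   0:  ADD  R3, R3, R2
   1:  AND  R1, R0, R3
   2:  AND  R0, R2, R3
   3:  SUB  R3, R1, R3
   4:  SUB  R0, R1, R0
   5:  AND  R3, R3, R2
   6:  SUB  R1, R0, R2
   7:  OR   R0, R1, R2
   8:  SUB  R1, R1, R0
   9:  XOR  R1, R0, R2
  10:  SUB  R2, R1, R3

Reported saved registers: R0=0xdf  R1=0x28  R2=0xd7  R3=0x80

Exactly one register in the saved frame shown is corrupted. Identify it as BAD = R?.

BAD = R1

after  0: R0=0xa7 R1=0xd5 R2=0xd7 R3=0xda  N=1 Z=0
after  1: R0=0xa7 R1=0x82 R2=0xd7 R3=0xda  N=1 Z=0
after  2: R0=0xd2 R1=0x82 R2=0xd7 R3=0xda  N=1 Z=0
after  3: R0=0xd2 R1=0x82 R2=0xd7 R3=0xa8  N=1 Z=0
after  4: R0=0xb0 R1=0x82 R2=0xd7 R3=0xa8  N=1 Z=0
after  5: R0=0xb0 R1=0x82 R2=0xd7 R3=0x80  N=1 Z=0
after  6: R0=0xb0 R1=0xd9 R2=0xd7 R3=0x80  N=1 Z=0
after  7: R0=0xdf R1=0xd9 R2=0xd7 R3=0x80  N=1 Z=0
after  8: R0=0xdf R1=0xfa R2=0xd7 R3=0x80  N=1 Z=0
after  9: R0=0xdf R1=0x08 R2=0xd7 R3=0x80  N=0 Z=0
-- IRQ taken; context saved, return-PC = 10 --
mismatch: R1: reported 0x28 vs actual 0x08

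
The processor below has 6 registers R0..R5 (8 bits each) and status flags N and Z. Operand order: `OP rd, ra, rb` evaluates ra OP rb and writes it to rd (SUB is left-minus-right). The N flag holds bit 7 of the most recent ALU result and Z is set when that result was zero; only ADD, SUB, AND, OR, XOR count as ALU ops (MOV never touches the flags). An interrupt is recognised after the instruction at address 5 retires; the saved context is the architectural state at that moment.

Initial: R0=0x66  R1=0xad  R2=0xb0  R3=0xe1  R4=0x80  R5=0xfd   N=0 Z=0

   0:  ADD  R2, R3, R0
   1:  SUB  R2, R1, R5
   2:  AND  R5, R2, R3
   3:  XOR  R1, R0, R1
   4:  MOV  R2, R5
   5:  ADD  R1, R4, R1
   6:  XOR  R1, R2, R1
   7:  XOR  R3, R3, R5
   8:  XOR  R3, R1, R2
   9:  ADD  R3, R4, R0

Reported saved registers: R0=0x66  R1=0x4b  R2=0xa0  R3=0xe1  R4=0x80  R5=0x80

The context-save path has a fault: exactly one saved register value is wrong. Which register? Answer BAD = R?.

BAD = R5

after  0: R0=0x66 R1=0xad R2=0x47 R3=0xe1 R4=0x80 R5=0xfd  N=0 Z=0
after  1: R0=0x66 R1=0xad R2=0xb0 R3=0xe1 R4=0x80 R5=0xfd  N=1 Z=0
after  2: R0=0x66 R1=0xad R2=0xb0 R3=0xe1 R4=0x80 R5=0xa0  N=1 Z=0
after  3: R0=0x66 R1=0xcb R2=0xb0 R3=0xe1 R4=0x80 R5=0xa0  N=1 Z=0
after  4: R0=0x66 R1=0xcb R2=0xa0 R3=0xe1 R4=0x80 R5=0xa0  N=1 Z=0
after  5: R0=0x66 R1=0x4b R2=0xa0 R3=0xe1 R4=0x80 R5=0xa0  N=0 Z=0
-- IRQ taken; context saved, return-PC = 6 --
mismatch: R5: reported 0x80 vs actual 0xa0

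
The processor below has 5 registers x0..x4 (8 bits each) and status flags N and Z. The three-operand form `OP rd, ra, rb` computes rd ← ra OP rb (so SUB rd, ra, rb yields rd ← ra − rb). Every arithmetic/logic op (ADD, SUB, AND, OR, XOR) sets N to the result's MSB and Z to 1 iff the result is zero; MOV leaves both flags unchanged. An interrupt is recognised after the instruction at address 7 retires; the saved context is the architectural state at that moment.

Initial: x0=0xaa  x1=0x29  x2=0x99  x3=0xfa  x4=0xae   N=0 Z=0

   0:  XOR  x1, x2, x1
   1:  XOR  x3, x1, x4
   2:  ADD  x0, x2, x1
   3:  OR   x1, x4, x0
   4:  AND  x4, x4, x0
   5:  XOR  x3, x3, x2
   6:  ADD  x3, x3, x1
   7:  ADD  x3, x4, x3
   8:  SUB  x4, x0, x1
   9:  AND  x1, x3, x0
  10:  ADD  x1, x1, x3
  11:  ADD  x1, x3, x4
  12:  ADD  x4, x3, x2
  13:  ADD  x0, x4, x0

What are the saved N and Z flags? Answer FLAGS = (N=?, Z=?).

after  0: x0=0xaa x1=0xb0 x2=0x99 x3=0xfa x4=0xae  N=1 Z=0
after  1: x0=0xaa x1=0xb0 x2=0x99 x3=0x1e x4=0xae  N=0 Z=0
after  2: x0=0x49 x1=0xb0 x2=0x99 x3=0x1e x4=0xae  N=0 Z=0
after  3: x0=0x49 x1=0xef x2=0x99 x3=0x1e x4=0xae  N=1 Z=0
after  4: x0=0x49 x1=0xef x2=0x99 x3=0x1e x4=0x08  N=0 Z=0
after  5: x0=0x49 x1=0xef x2=0x99 x3=0x87 x4=0x08  N=1 Z=0
after  6: x0=0x49 x1=0xef x2=0x99 x3=0x76 x4=0x08  N=0 Z=0
after  7: x0=0x49 x1=0xef x2=0x99 x3=0x7e x4=0x08  N=0 Z=0
-- IRQ taken; context saved, return-PC = 8 --

FLAGS = (N=0, Z=0)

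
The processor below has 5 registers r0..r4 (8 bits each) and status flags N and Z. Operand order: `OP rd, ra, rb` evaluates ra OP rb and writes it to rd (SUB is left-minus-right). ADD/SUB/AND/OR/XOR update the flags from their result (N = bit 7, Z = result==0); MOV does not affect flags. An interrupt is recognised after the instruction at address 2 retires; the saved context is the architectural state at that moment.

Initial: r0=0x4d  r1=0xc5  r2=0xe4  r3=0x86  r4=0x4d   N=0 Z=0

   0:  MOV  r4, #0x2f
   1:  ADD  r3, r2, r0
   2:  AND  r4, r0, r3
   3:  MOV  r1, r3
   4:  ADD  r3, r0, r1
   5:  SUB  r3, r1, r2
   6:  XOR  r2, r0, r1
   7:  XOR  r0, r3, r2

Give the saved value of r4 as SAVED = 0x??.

SAVED = 0x01

after  0: r0=0x4d r1=0xc5 r2=0xe4 r3=0x86 r4=0x2f  N=0 Z=0
after  1: r0=0x4d r1=0xc5 r2=0xe4 r3=0x31 r4=0x2f  N=0 Z=0
after  2: r0=0x4d r1=0xc5 r2=0xe4 r3=0x31 r4=0x01  N=0 Z=0
-- IRQ taken; context saved, return-PC = 3 --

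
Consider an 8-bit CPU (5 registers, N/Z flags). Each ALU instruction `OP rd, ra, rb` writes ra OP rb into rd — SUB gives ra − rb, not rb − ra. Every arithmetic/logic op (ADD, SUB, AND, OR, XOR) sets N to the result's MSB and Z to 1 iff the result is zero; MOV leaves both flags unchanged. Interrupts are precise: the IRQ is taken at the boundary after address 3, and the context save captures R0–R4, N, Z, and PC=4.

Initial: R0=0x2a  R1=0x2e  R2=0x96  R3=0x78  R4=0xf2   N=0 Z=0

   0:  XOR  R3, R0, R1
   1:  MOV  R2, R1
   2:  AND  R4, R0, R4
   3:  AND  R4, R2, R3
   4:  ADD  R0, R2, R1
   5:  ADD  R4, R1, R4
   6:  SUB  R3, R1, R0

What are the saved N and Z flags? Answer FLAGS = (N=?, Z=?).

FLAGS = (N=0, Z=0)

after  0: R0=0x2a R1=0x2e R2=0x96 R3=0x04 R4=0xf2  N=0 Z=0
after  1: R0=0x2a R1=0x2e R2=0x2e R3=0x04 R4=0xf2  N=0 Z=0
after  2: R0=0x2a R1=0x2e R2=0x2e R3=0x04 R4=0x22  N=0 Z=0
after  3: R0=0x2a R1=0x2e R2=0x2e R3=0x04 R4=0x04  N=0 Z=0
-- IRQ taken; context saved, return-PC = 4 --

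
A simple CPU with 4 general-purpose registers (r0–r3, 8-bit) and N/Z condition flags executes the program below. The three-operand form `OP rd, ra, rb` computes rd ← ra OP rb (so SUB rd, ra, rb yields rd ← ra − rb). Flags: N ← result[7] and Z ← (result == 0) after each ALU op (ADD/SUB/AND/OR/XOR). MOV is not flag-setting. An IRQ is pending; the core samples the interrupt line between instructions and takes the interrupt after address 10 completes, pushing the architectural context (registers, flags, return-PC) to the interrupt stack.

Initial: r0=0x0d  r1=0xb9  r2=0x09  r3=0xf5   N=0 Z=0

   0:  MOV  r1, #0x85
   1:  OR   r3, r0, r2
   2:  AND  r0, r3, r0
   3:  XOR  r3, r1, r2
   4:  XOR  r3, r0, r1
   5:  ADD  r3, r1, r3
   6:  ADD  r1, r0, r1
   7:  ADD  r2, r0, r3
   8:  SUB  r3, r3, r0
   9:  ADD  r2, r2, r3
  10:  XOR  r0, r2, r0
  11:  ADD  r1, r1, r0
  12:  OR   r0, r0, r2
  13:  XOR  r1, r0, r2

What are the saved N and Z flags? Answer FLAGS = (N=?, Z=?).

after  0: r0=0x0d r1=0x85 r2=0x09 r3=0xf5  N=0 Z=0
after  1: r0=0x0d r1=0x85 r2=0x09 r3=0x0d  N=0 Z=0
after  2: r0=0x0d r1=0x85 r2=0x09 r3=0x0d  N=0 Z=0
after  3: r0=0x0d r1=0x85 r2=0x09 r3=0x8c  N=1 Z=0
after  4: r0=0x0d r1=0x85 r2=0x09 r3=0x88  N=1 Z=0
after  5: r0=0x0d r1=0x85 r2=0x09 r3=0x0d  N=0 Z=0
after  6: r0=0x0d r1=0x92 r2=0x09 r3=0x0d  N=1 Z=0
after  7: r0=0x0d r1=0x92 r2=0x1a r3=0x0d  N=0 Z=0
after  8: r0=0x0d r1=0x92 r2=0x1a r3=0x00  N=0 Z=1
after  9: r0=0x0d r1=0x92 r2=0x1a r3=0x00  N=0 Z=0
after 10: r0=0x17 r1=0x92 r2=0x1a r3=0x00  N=0 Z=0
-- IRQ taken; context saved, return-PC = 11 --

FLAGS = (N=0, Z=0)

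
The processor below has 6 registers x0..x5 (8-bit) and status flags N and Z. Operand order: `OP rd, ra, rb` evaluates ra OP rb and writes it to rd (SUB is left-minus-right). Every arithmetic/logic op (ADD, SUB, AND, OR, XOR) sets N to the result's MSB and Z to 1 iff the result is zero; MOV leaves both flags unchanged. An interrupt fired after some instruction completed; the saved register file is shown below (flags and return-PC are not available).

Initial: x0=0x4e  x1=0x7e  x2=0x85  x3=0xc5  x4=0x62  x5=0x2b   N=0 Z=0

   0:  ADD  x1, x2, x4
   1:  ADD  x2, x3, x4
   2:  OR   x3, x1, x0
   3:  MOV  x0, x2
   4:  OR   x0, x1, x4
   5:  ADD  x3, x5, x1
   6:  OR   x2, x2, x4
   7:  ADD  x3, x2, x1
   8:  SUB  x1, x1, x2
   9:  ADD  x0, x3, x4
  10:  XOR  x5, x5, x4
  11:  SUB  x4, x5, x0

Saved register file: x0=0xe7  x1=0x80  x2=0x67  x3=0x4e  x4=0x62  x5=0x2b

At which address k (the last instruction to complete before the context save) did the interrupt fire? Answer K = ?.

after  0: x0=0x4e x1=0xe7 x2=0x85 x3=0xc5 x4=0x62 x5=0x2b  N=1 Z=0
after  1: x0=0x4e x1=0xe7 x2=0x27 x3=0xc5 x4=0x62 x5=0x2b  N=0 Z=0
after  2: x0=0x4e x1=0xe7 x2=0x27 x3=0xef x4=0x62 x5=0x2b  N=1 Z=0
after  3: x0=0x27 x1=0xe7 x2=0x27 x3=0xef x4=0x62 x5=0x2b  N=1 Z=0
after  4: x0=0xe7 x1=0xe7 x2=0x27 x3=0xef x4=0x62 x5=0x2b  N=1 Z=0
after  5: x0=0xe7 x1=0xe7 x2=0x27 x3=0x12 x4=0x62 x5=0x2b  N=0 Z=0
after  6: x0=0xe7 x1=0xe7 x2=0x67 x3=0x12 x4=0x62 x5=0x2b  N=0 Z=0
after  7: x0=0xe7 x1=0xe7 x2=0x67 x3=0x4e x4=0x62 x5=0x2b  N=0 Z=0
after  8: x0=0xe7 x1=0x80 x2=0x67 x3=0x4e x4=0x62 x5=0x2b  N=1 Z=0
-- IRQ taken; context saved, return-PC = 9 --

K = 8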